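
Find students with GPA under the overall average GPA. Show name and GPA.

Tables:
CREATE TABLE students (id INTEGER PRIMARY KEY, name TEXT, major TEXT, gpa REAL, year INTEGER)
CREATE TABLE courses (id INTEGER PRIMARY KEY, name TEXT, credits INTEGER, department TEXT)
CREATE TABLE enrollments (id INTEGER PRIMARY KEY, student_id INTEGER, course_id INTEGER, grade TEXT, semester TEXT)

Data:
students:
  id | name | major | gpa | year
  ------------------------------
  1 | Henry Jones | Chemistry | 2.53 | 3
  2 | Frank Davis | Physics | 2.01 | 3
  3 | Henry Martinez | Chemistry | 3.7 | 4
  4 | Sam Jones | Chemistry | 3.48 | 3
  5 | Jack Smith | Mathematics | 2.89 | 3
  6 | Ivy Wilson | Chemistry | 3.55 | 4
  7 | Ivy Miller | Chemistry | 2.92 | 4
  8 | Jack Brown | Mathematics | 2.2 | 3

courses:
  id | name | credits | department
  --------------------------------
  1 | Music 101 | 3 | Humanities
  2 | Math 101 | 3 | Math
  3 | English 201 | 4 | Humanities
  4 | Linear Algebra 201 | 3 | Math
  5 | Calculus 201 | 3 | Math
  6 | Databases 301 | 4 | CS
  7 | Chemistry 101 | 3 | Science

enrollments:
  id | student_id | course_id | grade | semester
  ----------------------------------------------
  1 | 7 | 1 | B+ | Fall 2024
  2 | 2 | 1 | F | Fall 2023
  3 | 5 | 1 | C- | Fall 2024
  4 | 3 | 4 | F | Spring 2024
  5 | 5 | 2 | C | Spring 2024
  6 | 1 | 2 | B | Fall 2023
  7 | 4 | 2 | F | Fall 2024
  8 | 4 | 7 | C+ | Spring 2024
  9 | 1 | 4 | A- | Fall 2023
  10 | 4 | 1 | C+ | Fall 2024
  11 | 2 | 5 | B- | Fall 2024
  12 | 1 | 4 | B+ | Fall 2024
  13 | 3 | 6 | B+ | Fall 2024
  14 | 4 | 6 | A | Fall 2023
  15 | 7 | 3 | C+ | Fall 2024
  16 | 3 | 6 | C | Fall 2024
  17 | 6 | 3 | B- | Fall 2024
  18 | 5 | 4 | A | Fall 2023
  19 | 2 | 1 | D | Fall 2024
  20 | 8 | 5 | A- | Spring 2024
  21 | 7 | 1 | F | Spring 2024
SELECT name, gpa FROM students WHERE gpa < (SELECT AVG(gpa) FROM students)

Execution result:
name | gpa
Henry Jones | 2.53
Frank Davis | 2.01
Jack Smith | 2.89
Jack Brown | 2.20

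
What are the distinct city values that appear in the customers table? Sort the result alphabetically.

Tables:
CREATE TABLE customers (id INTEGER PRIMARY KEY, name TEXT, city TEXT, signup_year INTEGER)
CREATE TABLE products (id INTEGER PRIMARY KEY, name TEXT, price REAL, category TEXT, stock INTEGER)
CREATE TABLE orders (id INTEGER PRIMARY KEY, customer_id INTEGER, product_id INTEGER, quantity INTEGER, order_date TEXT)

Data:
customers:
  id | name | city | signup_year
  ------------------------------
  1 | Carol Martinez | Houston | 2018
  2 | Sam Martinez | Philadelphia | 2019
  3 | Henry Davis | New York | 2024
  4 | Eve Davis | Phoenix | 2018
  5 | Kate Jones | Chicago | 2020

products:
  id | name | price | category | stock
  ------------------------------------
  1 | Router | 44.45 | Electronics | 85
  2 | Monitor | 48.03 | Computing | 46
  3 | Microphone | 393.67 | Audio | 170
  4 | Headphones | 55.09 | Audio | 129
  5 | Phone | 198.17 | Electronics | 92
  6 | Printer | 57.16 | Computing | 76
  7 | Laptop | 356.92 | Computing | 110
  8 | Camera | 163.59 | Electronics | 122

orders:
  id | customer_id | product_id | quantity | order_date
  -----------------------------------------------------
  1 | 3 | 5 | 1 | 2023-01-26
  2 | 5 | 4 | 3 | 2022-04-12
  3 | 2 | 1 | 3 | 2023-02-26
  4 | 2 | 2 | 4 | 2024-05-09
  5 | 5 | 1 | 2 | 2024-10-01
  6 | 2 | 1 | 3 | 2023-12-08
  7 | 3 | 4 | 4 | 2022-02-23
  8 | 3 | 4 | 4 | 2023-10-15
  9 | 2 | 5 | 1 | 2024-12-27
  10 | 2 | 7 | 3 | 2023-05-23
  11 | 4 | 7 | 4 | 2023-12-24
SELECT DISTINCT city FROM customers ORDER BY city

Execution result:
city
Chicago
Houston
New York
Philadelphia
Phoenix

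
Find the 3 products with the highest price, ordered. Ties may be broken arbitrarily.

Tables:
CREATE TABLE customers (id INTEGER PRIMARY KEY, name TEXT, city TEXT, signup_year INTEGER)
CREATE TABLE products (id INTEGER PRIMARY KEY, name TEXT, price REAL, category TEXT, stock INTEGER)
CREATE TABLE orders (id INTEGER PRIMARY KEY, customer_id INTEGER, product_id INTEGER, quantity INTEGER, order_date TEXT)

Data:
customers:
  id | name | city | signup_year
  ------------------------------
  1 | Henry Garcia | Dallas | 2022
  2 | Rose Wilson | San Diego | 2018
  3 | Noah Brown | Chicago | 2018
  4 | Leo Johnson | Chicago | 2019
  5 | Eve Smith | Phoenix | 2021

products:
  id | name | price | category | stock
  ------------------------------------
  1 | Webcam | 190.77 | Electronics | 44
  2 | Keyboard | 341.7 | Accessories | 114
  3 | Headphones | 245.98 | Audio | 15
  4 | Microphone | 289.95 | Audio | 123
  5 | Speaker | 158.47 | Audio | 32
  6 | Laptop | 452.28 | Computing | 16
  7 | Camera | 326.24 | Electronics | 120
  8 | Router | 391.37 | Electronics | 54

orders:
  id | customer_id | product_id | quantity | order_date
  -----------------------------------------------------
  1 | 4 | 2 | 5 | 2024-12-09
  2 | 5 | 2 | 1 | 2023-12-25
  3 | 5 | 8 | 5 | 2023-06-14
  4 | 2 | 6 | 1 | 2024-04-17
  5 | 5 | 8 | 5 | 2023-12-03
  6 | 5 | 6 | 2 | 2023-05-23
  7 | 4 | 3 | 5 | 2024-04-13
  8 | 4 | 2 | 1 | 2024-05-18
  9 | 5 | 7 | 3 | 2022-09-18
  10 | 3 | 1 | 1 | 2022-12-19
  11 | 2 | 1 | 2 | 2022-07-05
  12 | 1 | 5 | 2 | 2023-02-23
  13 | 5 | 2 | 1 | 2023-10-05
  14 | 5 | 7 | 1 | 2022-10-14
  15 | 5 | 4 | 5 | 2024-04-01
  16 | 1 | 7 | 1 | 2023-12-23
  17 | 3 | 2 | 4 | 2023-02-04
SELECT name, price FROM products ORDER BY price DESC LIMIT 3

Execution result:
name | price
Laptop | 452.28
Router | 391.37
Keyboard | 341.70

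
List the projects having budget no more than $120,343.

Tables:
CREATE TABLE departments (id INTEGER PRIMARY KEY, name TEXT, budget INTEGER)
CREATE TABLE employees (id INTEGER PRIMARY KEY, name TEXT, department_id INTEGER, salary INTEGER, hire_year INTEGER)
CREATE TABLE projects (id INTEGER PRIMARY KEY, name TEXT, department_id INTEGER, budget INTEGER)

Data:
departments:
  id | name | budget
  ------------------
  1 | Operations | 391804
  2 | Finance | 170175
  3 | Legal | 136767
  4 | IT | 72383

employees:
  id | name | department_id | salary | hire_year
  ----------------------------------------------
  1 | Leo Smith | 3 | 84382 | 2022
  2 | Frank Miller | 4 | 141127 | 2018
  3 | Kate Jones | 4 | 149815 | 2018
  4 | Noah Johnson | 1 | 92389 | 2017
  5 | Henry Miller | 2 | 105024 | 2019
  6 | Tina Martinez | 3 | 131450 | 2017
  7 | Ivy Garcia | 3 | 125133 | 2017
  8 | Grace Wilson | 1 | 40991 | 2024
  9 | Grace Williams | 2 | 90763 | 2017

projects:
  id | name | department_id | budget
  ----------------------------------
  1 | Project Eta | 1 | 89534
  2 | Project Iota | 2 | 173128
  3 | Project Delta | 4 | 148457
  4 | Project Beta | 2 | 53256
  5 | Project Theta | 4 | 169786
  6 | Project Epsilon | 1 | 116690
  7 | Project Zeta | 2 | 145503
SELECT name, budget FROM projects WHERE budget <= 120343

Execution result:
name | budget
Project Eta | 89534
Project Beta | 53256
Project Epsilon | 116690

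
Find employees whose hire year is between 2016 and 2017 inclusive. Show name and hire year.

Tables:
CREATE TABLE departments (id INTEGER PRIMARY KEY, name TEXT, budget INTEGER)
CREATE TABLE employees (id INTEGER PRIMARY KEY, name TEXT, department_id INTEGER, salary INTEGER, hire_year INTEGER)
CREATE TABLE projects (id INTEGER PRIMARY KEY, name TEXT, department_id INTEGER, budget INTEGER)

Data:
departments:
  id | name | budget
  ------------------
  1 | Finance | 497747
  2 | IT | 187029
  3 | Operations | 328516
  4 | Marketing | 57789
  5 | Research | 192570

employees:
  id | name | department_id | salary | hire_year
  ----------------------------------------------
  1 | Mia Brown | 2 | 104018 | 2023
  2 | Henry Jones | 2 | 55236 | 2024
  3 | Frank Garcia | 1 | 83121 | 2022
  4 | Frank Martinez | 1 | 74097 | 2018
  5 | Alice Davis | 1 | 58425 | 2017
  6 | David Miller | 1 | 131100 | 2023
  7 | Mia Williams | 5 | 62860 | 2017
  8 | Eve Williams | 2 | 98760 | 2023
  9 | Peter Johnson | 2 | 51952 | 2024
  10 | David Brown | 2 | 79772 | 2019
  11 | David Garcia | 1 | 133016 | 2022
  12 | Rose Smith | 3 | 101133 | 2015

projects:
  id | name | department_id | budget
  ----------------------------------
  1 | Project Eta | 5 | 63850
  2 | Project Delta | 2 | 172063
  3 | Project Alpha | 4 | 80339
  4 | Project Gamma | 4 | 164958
SELECT name, hire_year FROM employees WHERE hire_year BETWEEN 2016 AND 2017

Execution result:
name | hire_year
Alice Davis | 2017
Mia Williams | 2017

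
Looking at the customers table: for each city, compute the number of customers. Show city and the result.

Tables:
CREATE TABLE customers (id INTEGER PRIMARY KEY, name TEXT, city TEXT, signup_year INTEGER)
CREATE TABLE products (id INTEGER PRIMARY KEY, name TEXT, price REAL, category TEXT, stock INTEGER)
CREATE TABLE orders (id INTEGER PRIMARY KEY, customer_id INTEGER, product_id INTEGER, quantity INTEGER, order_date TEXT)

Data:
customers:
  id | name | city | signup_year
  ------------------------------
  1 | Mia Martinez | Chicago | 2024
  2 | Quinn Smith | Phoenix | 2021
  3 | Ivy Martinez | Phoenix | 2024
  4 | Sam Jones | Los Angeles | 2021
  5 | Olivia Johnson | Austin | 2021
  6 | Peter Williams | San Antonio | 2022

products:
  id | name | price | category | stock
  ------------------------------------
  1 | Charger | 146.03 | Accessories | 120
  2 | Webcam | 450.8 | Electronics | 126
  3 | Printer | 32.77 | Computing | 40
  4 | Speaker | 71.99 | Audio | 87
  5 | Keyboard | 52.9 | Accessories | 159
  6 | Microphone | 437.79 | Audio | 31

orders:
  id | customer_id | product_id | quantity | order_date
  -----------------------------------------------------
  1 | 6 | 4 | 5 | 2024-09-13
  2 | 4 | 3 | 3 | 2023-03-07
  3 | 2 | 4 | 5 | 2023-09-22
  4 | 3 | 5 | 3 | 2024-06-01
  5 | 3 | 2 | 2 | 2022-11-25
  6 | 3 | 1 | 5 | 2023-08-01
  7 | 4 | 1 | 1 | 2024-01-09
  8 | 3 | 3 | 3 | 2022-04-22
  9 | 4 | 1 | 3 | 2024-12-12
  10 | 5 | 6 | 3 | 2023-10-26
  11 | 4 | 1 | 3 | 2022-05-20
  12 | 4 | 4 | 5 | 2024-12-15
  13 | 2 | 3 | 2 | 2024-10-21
SELECT city, COUNT(*) AS n FROM customers GROUP BY city

Execution result:
city | n
Austin | 1
Chicago | 1
Los Angeles | 1
Phoenix | 2
San Antonio | 1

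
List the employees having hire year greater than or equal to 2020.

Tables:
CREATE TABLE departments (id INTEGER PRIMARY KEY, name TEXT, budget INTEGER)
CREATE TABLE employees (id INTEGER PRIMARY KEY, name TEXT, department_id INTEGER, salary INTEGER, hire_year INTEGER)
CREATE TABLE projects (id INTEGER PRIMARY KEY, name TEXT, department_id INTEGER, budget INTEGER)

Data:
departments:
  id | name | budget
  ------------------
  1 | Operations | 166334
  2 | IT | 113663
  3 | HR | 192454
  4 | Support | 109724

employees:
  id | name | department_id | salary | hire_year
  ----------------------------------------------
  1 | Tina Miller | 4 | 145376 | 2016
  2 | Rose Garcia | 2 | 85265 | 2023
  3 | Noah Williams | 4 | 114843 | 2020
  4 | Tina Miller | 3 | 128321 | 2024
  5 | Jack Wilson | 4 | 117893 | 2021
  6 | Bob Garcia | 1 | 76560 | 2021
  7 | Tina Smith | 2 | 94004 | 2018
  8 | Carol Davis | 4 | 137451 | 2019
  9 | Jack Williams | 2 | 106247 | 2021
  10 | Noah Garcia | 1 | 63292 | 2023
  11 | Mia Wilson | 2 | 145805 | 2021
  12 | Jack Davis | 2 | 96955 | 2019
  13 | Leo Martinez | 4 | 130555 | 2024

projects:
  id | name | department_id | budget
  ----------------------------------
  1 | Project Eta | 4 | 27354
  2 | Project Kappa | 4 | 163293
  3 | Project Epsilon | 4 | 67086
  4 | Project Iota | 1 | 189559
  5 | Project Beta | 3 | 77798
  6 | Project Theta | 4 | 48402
SELECT name, hire_year FROM employees WHERE hire_year >= 2020

Execution result:
name | hire_year
Rose Garcia | 2023
Noah Williams | 2020
Tina Miller | 2024
Jack Wilson | 2021
Bob Garcia | 2021
Jack Williams | 2021
Noah Garcia | 2023
Mia Wilson | 2021
Leo Martinez | 2024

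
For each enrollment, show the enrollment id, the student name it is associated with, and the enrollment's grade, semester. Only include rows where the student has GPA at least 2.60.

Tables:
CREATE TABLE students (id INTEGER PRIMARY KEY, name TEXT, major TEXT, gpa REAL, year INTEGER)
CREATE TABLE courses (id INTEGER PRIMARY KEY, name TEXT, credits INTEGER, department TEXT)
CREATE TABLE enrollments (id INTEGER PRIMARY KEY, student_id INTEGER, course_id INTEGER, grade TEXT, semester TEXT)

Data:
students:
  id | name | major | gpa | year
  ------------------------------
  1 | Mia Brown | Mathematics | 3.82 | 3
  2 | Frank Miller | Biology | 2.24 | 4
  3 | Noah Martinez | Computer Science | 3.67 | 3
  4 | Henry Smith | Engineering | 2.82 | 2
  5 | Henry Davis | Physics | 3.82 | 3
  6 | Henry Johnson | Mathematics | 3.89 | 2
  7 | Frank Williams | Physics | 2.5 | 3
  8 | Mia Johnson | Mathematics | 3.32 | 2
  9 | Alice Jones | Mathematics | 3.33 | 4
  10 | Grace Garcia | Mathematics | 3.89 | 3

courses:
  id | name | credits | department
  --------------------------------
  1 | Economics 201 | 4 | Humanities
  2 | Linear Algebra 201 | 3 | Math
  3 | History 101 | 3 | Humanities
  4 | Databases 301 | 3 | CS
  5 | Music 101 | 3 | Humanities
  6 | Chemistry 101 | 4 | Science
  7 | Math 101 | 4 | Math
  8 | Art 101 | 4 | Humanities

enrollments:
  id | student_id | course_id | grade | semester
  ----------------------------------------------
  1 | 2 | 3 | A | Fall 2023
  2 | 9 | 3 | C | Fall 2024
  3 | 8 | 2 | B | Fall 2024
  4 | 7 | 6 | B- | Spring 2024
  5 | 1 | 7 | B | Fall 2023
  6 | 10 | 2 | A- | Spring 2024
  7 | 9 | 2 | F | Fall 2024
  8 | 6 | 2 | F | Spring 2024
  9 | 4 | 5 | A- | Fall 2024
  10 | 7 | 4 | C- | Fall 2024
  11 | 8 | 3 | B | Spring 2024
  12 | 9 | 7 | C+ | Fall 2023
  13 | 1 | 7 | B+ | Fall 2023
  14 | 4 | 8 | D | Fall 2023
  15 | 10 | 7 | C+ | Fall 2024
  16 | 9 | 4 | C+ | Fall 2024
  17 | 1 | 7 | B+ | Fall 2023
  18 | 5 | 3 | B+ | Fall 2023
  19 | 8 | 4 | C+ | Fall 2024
SELECT c.id, p.name AS student, c.grade, c.semester FROM enrollments c JOIN students p ON c.student_id = p.id WHERE p.gpa >= 2.6

Execution result:
id | student | grade | semester
2 | Alice Jones | C | Fall 2024
3 | Mia Johnson | B | Fall 2024
5 | Mia Brown | B | Fall 2023
6 | Grace Garcia | A- | Spring 2024
7 | Alice Jones | F | Fall 2024
8 | Henry Johnson | F | Spring 2024
9 | Henry Smith | A- | Fall 2024
11 | Mia Johnson | B | Spring 2024
12 | Alice Jones | C+ | Fall 2023
13 | Mia Brown | B+ | Fall 2023
14 | Henry Smith | D | Fall 2023
15 | Grace Garcia | C+ | Fall 2024
16 | Alice Jones | C+ | Fall 2024
17 | Mia Brown | B+ | Fall 2023
18 | Henry Davis | B+ | Fall 2023
19 | Mia Johnson | C+ | Fall 2024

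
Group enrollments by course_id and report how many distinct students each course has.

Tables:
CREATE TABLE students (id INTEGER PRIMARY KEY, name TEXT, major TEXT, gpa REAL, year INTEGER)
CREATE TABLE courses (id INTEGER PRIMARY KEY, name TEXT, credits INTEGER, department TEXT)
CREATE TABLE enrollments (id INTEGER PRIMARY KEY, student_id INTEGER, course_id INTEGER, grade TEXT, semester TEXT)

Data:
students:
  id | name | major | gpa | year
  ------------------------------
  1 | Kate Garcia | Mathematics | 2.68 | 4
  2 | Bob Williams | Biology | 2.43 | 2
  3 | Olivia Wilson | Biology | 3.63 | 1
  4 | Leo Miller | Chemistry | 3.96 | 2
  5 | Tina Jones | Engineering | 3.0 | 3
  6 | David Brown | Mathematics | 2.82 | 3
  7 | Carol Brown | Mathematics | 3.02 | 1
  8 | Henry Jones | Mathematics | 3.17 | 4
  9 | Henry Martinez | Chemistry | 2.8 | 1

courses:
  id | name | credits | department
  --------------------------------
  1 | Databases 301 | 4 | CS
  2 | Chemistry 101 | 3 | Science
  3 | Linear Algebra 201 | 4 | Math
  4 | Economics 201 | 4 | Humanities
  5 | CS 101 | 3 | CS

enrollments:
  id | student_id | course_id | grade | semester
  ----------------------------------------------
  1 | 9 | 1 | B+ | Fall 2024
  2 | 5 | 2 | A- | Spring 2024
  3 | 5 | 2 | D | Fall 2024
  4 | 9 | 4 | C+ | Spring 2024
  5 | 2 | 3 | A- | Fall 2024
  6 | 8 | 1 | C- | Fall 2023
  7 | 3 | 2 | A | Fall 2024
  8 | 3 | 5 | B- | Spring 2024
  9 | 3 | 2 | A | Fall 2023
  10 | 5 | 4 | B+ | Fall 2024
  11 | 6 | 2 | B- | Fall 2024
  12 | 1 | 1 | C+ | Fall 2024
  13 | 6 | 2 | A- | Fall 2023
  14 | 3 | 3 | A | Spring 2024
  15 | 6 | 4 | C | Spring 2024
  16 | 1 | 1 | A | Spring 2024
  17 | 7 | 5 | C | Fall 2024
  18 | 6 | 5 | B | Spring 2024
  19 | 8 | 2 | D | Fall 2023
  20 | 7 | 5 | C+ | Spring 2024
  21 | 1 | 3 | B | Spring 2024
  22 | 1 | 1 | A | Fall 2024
SELECT course_id, COUNT(DISTINCT student_id) AS distinct_student_count FROM enrollments GROUP BY course_id

Execution result:
course_id | distinct_student_count
1 | 3
2 | 4
3 | 3
4 | 3
5 | 3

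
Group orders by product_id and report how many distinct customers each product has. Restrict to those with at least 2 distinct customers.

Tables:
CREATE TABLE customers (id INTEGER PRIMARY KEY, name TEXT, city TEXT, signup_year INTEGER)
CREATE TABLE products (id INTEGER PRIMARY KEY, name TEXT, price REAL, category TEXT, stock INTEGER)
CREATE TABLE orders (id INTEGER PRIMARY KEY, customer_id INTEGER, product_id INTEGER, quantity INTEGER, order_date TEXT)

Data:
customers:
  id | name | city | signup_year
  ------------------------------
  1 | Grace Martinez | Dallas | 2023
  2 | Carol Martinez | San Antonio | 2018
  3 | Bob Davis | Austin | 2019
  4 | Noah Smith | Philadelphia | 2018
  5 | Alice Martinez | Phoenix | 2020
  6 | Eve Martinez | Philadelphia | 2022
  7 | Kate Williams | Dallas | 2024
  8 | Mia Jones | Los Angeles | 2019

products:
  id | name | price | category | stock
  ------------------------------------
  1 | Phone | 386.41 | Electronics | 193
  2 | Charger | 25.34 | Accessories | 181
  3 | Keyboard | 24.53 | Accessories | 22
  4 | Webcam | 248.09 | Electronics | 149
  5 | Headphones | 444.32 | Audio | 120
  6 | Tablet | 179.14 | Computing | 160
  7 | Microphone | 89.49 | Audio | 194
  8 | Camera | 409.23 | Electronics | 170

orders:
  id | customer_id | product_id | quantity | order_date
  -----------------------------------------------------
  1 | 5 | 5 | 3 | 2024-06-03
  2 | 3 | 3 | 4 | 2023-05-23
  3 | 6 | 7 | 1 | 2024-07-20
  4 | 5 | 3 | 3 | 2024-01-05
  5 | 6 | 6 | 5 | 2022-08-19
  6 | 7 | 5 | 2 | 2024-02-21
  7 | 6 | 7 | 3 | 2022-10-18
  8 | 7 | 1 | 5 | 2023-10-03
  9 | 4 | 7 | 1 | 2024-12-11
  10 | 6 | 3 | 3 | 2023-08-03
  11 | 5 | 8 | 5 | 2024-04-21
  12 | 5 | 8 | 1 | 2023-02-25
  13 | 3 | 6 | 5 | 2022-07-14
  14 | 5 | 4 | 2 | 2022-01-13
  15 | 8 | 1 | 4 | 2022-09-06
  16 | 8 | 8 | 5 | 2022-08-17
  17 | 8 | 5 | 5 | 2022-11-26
SELECT product_id, COUNT(DISTINCT customer_id) AS distinct_customer_count FROM orders GROUP BY product_id HAVING COUNT(DISTINCT customer_id) >= 2

Execution result:
product_id | distinct_customer_count
1 | 2
3 | 3
5 | 3
6 | 2
7 | 2
8 | 2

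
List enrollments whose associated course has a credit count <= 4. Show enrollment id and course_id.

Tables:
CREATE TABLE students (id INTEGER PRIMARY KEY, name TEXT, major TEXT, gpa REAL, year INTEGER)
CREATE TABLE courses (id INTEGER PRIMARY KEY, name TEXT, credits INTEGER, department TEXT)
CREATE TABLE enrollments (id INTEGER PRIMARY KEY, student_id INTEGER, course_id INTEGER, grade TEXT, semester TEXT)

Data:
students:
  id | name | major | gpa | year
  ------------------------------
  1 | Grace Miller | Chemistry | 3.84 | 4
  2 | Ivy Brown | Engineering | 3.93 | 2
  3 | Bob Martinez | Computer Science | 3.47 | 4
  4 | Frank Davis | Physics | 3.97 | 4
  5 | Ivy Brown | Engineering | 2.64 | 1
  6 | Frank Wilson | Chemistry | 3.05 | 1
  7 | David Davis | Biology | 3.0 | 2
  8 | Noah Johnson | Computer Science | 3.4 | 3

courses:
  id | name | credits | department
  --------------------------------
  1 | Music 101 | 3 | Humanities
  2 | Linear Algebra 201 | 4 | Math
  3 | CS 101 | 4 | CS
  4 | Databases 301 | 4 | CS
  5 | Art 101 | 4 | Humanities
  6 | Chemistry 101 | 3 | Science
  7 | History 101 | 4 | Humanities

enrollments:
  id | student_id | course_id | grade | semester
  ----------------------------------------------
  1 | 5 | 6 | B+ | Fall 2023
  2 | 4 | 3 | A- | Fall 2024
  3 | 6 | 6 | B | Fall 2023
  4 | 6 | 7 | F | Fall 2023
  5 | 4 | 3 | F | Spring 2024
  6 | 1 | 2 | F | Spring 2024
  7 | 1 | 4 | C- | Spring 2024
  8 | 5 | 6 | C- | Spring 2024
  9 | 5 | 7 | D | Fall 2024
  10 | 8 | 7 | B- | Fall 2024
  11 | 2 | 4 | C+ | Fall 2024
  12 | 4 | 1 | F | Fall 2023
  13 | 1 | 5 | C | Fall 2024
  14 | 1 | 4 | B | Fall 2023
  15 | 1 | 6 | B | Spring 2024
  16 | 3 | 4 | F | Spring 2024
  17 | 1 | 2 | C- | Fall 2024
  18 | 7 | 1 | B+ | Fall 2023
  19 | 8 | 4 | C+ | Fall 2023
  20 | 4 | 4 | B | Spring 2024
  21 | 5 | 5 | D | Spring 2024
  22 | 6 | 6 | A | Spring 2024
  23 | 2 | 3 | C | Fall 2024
SELECT id, course_id FROM enrollments WHERE course_id IN (SELECT id FROM courses WHERE credits <= 4)

Execution result:
id | course_id
1 | 6
2 | 3
3 | 6
4 | 7
5 | 3
6 | 2
7 | 4
8 | 6
9 | 7
10 | 7
11 | 4
12 | 1
13 | 5
14 | 4
15 | 6
16 | 4
17 | 2
18 | 1
19 | 4
20 | 4
21 | 5
22 | 6
23 | 3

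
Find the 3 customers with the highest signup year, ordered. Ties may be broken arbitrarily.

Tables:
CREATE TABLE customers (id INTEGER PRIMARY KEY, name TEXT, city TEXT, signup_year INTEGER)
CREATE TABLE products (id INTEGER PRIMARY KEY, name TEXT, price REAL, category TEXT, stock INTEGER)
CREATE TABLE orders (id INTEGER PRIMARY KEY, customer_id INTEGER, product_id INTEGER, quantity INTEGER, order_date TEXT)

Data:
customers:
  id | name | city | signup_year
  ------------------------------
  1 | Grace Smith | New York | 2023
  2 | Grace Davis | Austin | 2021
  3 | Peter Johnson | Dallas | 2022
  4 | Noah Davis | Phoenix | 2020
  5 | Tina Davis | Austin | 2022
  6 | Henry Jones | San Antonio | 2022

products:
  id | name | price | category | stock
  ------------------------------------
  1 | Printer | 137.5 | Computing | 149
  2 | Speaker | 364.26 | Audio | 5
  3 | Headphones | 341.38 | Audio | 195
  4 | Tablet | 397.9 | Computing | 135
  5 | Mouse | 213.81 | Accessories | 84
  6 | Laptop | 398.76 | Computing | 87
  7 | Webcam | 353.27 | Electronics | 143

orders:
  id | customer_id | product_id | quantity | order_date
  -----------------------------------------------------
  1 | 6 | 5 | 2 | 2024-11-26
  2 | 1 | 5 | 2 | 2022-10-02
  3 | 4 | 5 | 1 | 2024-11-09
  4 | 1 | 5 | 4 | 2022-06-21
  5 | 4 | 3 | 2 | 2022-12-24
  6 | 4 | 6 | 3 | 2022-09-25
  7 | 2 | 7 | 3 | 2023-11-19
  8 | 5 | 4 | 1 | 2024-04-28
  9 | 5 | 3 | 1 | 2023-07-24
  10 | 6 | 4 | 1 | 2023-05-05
SELECT name, signup_year FROM customers ORDER BY signup_year DESC LIMIT 3

Execution result:
name | signup_year
Grace Smith | 2023
Peter Johnson | 2022
Tina Davis | 2022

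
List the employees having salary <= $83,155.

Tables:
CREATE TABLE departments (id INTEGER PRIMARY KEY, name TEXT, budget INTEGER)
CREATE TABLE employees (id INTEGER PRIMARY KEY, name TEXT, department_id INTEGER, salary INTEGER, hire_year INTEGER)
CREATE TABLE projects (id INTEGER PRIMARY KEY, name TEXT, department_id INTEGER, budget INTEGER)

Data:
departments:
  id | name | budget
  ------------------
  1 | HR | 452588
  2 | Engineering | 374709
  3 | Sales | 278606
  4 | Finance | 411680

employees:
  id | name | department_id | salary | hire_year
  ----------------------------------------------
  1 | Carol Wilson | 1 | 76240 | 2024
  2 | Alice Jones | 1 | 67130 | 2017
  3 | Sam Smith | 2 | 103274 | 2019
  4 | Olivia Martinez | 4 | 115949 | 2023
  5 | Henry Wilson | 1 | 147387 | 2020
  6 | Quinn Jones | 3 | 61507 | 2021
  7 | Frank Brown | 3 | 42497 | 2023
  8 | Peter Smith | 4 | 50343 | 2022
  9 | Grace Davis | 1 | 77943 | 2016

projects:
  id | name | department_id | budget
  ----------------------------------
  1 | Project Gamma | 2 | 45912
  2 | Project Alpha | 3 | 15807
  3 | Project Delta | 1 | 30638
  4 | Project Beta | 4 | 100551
SELECT name, salary FROM employees WHERE salary <= 83155

Execution result:
name | salary
Carol Wilson | 76240
Alice Jones | 67130
Quinn Jones | 61507
Frank Brown | 42497
Peter Smith | 50343
Grace Davis | 77943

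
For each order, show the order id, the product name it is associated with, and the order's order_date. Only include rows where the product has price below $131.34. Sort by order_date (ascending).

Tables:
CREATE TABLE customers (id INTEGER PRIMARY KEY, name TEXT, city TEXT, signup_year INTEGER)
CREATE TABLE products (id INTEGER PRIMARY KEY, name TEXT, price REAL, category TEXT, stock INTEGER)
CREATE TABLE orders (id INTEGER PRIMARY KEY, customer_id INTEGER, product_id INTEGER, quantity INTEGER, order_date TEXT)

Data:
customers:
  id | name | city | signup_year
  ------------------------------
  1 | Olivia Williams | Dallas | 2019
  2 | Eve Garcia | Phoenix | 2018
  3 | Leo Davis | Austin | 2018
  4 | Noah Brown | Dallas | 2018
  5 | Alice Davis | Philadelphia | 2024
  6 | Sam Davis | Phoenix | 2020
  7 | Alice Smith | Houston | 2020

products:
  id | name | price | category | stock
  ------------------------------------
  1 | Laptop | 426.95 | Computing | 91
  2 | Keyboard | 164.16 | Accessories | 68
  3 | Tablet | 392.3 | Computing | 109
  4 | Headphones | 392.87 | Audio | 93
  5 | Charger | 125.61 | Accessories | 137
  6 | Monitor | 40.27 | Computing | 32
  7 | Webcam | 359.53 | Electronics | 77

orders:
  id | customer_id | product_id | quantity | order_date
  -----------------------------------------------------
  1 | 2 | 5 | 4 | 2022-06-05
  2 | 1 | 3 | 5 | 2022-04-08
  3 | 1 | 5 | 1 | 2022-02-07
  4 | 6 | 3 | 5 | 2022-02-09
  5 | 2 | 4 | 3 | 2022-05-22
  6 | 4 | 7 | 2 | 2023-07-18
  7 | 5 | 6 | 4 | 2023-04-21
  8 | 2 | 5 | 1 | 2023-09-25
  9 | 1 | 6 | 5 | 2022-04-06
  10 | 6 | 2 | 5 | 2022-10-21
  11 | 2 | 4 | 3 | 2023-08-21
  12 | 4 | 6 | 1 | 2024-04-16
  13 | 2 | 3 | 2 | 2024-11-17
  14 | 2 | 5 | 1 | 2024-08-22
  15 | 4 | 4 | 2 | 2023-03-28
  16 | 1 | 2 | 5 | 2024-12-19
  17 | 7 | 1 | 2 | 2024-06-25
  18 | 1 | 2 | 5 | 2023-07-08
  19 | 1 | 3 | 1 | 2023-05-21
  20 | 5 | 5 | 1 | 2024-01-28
SELECT c.id, p.name AS product, c.order_date FROM orders c JOIN products p ON c.product_id = p.id WHERE p.price < 131.34 ORDER BY c.order_date ASC

Execution result:
id | product | order_date
3 | Charger | 2022-02-07
9 | Monitor | 2022-04-06
1 | Charger | 2022-06-05
7 | Monitor | 2023-04-21
8 | Charger | 2023-09-25
20 | Charger | 2024-01-28
12 | Monitor | 2024-04-16
14 | Charger | 2024-08-22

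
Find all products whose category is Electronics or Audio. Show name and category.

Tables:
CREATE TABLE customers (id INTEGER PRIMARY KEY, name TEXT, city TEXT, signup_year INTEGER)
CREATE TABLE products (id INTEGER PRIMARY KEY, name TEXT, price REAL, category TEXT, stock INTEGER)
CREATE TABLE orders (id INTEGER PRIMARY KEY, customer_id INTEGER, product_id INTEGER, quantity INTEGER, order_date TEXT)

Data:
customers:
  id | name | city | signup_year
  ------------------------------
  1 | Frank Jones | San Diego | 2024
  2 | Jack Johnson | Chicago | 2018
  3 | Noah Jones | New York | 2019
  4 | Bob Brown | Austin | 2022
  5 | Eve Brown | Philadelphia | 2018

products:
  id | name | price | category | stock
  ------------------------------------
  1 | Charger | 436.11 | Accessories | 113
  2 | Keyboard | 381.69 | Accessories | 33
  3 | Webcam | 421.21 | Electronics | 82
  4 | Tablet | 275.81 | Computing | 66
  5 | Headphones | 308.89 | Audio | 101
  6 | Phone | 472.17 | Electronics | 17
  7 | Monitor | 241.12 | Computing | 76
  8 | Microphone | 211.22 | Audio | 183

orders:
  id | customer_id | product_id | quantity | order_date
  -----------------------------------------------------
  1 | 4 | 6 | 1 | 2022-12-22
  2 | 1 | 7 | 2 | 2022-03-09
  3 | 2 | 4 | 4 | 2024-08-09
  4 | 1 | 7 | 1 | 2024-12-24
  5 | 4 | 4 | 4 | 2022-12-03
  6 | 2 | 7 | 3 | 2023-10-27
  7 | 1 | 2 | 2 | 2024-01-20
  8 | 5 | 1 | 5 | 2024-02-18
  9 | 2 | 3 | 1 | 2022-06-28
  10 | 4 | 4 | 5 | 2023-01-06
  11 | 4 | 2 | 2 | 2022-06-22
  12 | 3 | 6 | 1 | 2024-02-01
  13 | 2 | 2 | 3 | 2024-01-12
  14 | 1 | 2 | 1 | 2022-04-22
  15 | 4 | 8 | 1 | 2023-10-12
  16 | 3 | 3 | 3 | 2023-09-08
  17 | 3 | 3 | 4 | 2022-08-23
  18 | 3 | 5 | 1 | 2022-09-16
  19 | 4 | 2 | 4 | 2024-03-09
SELECT name, category FROM products WHERE category IN ('Electronics', 'Audio')

Execution result:
name | category
Webcam | Electronics
Headphones | Audio
Phone | Electronics
Microphone | Audio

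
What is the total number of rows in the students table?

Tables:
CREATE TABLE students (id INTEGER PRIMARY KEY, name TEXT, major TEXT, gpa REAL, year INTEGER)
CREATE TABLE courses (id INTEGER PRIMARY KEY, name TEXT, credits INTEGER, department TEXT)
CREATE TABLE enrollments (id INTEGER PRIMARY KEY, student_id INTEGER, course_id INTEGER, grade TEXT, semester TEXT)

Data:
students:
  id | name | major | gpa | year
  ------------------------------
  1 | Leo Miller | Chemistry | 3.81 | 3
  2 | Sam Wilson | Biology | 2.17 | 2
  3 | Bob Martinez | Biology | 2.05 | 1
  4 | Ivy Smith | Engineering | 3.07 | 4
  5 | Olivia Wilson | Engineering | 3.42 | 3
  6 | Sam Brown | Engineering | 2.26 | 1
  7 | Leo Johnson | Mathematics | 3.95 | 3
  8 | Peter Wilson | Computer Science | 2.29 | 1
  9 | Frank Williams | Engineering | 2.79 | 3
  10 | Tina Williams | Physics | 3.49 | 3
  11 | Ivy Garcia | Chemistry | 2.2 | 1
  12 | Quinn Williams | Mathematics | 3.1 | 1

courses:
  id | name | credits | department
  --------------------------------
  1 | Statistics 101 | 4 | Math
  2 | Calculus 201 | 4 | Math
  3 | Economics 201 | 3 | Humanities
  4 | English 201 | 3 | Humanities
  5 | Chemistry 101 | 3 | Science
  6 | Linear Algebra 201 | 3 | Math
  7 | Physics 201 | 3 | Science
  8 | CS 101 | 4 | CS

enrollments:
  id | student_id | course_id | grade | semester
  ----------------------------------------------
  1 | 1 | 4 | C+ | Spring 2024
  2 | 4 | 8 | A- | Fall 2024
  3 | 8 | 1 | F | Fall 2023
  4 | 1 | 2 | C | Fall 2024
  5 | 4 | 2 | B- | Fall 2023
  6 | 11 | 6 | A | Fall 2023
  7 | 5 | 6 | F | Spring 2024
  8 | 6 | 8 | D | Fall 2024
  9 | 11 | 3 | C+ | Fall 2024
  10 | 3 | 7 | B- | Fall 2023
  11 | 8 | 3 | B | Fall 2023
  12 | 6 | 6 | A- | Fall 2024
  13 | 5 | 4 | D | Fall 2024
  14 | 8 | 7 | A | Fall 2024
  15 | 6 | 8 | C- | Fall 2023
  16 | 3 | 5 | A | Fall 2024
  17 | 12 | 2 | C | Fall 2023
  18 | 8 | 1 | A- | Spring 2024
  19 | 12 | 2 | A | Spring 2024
SELECT COUNT(*) FROM students

Execution result:
12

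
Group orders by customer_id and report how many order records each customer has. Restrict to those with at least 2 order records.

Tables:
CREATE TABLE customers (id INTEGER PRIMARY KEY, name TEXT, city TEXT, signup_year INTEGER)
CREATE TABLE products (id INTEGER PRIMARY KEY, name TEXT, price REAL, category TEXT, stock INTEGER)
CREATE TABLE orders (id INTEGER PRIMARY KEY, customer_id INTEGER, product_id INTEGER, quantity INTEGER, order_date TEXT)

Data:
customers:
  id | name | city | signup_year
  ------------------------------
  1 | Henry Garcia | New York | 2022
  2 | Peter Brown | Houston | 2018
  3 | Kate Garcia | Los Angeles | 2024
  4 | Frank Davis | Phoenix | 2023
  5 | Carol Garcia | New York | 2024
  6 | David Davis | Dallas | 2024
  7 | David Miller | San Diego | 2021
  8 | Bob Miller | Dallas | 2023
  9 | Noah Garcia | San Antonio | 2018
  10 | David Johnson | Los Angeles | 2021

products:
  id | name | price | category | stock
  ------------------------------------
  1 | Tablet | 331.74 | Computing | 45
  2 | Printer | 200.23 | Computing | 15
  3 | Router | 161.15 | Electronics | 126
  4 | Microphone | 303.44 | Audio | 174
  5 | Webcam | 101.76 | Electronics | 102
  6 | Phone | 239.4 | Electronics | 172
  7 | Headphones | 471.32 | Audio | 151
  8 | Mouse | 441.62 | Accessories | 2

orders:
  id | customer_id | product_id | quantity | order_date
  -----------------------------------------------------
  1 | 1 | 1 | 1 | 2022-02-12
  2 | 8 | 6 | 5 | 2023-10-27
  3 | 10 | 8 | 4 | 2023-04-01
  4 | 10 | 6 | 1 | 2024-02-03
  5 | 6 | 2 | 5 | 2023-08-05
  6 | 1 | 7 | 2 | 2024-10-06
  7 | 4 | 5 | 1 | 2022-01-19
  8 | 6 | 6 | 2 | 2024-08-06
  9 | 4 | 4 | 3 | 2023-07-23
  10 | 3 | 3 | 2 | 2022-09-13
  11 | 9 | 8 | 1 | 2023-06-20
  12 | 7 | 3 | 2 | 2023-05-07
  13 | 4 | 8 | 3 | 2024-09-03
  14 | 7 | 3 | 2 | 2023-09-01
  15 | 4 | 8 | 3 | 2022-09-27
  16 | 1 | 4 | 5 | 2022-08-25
SELECT customer_id, COUNT(*) AS order_count FROM orders GROUP BY customer_id HAVING COUNT(*) >= 2

Execution result:
customer_id | order_count
1 | 3
4 | 4
6 | 2
7 | 2
10 | 2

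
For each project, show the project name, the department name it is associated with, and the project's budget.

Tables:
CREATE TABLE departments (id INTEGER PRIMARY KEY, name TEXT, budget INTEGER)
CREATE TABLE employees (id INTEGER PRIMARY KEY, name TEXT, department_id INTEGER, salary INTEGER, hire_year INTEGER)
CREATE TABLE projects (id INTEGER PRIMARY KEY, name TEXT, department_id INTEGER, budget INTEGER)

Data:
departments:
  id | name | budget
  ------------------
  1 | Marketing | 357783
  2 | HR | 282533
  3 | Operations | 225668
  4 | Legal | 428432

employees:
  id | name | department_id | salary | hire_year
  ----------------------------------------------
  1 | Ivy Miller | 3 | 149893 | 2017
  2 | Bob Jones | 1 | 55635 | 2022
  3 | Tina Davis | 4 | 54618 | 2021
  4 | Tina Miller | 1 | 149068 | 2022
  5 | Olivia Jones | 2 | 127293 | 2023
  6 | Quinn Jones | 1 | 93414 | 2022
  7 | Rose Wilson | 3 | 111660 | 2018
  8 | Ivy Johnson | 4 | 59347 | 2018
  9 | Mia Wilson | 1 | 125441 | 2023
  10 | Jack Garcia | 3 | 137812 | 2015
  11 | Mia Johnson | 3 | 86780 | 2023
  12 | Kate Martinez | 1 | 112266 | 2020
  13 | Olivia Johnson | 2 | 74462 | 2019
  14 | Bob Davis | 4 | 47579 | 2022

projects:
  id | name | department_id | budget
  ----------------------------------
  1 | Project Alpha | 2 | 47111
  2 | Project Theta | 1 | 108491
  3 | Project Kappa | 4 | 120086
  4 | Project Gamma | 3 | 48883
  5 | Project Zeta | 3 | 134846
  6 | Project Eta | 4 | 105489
SELECT c.name, p.name AS department, c.budget FROM projects c JOIN departments p ON c.department_id = p.id

Execution result:
name | department | budget
Project Alpha | HR | 47111
Project Theta | Marketing | 108491
Project Kappa | Legal | 120086
Project Gamma | Operations | 48883
Project Zeta | Operations | 134846
Project Eta | Legal | 105489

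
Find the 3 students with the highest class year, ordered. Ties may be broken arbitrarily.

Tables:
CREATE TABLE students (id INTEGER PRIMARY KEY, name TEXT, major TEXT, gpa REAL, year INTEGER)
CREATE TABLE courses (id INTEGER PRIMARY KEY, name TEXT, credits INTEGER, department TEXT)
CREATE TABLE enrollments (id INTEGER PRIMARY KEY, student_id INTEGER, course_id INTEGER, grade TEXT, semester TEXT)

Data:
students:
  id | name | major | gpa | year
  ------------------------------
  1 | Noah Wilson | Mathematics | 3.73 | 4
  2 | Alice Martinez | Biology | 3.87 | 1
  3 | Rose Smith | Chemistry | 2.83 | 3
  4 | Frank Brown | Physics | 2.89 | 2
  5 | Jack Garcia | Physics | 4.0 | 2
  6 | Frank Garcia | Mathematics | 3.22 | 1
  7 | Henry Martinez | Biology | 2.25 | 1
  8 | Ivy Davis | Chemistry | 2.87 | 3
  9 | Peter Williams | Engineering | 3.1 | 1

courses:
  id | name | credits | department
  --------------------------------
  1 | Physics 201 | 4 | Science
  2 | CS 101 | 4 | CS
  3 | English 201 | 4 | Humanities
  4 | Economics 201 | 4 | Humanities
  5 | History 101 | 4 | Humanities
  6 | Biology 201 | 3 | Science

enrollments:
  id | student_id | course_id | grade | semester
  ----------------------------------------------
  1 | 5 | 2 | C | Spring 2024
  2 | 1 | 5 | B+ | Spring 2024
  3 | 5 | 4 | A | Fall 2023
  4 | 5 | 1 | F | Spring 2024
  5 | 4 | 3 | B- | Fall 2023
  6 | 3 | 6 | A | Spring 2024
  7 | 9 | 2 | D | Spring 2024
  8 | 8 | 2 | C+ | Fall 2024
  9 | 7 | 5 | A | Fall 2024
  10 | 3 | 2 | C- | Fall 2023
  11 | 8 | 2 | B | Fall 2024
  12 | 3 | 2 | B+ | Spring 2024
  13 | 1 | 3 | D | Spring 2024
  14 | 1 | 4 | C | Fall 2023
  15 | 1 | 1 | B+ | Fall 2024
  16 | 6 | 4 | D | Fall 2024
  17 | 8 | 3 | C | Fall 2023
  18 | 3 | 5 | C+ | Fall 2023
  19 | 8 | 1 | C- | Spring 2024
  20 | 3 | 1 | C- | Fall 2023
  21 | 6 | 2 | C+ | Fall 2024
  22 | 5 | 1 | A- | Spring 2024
SELECT name, year FROM students ORDER BY year DESC LIMIT 3

Execution result:
name | year
Noah Wilson | 4
Rose Smith | 3
Ivy Davis | 3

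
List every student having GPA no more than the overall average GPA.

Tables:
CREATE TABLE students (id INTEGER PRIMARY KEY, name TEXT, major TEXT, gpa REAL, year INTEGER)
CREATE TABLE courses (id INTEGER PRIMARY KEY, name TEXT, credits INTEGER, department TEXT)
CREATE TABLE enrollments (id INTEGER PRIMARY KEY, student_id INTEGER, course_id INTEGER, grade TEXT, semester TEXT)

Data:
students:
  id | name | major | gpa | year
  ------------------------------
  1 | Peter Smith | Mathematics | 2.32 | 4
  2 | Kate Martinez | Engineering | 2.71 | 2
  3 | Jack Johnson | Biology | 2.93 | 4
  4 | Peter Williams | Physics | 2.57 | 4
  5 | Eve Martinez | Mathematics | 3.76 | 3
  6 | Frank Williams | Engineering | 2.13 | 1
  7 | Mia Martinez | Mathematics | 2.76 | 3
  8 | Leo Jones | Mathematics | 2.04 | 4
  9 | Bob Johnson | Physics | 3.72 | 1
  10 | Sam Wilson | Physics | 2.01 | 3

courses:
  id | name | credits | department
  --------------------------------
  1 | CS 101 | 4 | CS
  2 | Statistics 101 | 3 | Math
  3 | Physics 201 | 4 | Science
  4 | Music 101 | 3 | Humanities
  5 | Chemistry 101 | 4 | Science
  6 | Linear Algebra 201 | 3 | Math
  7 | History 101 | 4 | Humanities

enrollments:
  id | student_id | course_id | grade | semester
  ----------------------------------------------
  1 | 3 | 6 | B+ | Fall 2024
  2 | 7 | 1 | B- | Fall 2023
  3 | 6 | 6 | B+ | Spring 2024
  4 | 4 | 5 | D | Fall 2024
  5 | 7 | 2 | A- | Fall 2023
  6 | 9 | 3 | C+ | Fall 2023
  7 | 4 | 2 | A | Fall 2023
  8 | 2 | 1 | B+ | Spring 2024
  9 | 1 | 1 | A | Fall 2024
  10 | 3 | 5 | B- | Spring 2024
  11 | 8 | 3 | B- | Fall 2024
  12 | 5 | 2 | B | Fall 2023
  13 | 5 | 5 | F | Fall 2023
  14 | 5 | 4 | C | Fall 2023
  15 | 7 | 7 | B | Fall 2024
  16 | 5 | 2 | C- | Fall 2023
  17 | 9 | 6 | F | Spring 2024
SELECT name, gpa FROM students WHERE gpa <= (SELECT AVG(gpa) FROM students)

Execution result:
name | gpa
Peter Smith | 2.32
Peter Williams | 2.57
Frank Williams | 2.13
Leo Jones | 2.04
Sam Wilson | 2.01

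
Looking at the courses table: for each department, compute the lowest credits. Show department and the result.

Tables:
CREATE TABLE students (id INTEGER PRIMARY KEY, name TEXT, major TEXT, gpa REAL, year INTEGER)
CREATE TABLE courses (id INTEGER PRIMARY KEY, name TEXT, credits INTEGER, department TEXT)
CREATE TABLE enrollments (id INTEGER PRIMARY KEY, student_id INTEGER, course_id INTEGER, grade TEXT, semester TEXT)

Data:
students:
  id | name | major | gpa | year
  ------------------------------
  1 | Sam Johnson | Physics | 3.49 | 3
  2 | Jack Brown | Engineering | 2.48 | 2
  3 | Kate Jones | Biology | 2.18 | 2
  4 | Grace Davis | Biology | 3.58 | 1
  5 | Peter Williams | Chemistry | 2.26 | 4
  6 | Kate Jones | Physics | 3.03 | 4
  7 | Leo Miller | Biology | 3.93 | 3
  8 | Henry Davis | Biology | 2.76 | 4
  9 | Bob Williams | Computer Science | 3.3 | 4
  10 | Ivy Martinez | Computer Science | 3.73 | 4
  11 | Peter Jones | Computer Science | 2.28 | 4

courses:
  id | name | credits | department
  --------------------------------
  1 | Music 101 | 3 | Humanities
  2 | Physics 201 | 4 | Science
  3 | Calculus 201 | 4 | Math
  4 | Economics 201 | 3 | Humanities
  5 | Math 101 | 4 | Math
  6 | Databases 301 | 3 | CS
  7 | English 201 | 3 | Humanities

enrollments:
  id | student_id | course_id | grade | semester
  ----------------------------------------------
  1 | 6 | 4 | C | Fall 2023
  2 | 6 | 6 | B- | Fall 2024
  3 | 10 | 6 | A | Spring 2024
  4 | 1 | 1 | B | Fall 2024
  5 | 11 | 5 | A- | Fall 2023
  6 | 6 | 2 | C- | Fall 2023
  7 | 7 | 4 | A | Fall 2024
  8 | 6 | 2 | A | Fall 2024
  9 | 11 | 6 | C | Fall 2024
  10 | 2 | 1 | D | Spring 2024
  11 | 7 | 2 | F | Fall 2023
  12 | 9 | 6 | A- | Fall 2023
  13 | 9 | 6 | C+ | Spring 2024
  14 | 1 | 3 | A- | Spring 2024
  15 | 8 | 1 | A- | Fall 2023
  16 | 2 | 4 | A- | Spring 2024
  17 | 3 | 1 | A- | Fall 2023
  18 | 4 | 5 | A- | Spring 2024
SELECT department, MIN(credits) AS min_credits FROM courses GROUP BY department

Execution result:
department | min_credits
CS | 3
Humanities | 3
Math | 4
Science | 4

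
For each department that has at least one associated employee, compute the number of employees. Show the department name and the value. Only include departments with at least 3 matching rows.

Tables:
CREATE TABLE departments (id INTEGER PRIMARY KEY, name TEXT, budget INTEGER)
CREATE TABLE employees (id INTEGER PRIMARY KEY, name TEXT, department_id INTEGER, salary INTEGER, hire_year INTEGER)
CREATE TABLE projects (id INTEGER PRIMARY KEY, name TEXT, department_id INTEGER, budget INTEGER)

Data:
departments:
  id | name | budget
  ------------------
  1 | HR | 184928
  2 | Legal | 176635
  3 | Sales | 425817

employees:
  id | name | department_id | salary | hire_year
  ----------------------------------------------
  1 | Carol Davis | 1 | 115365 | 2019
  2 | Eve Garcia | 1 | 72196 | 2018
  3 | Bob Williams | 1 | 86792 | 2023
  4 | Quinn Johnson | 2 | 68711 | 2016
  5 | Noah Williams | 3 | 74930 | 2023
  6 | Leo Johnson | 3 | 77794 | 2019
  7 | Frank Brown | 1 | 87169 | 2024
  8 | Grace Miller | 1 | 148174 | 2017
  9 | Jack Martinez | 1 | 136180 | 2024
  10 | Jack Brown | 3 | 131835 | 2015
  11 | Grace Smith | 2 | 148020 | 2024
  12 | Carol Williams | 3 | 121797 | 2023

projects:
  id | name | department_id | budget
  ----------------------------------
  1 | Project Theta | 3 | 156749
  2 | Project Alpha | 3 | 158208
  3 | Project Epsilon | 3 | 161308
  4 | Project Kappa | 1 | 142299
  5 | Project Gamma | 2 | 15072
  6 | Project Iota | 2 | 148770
SELECT p.name, COUNT(*) AS n FROM employees c JOIN departments p ON c.department_id = p.id GROUP BY p.id, p.name HAVING COUNT(*) >= 3

Execution result:
name | n
HR | 6
Sales | 4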